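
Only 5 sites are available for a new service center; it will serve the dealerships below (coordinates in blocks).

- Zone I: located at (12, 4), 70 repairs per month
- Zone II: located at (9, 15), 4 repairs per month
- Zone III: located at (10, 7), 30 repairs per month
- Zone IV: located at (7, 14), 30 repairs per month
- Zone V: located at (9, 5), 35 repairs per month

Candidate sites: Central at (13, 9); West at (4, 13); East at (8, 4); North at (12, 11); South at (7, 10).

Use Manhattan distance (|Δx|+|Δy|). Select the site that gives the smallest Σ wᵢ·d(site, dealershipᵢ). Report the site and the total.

Total weighted distance at each candidate:
  Central (13, 9): total = 1220
  West (4, 13): total = 2153
  East (8, 4): total = 878
  North (12, 11): total = 1253
  South (7, 10): total = 1343
Minimum is at East with total 878 blocks.

East, total 878 blocks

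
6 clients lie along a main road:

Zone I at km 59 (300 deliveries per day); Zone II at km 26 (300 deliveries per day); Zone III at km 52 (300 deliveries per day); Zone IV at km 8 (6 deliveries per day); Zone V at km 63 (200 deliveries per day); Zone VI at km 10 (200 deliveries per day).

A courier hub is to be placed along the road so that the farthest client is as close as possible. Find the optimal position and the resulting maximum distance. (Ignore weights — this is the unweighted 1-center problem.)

The 1-center on a line is the midpoint of the two extreme points: leftmost at 8, rightmost at 63.
Optimal location = (8 + 63)/2 = 35.5; maximum distance = (63 − 8)/2 = 27.5.

location 35.5, max distance 27.5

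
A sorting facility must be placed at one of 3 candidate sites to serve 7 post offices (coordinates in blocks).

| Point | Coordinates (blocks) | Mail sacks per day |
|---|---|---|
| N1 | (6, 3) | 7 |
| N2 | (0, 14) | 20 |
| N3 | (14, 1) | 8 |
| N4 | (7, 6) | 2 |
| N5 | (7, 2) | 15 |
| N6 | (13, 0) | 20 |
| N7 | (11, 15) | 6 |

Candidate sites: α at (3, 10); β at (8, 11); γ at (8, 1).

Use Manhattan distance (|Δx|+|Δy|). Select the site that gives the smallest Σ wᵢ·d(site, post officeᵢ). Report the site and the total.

γ, total 760 blocks

Total weighted distance at each candidate:
  α (3, 10): total = 1044
  β (8, 11): total = 942
  γ (8, 1): total = 760
Minimum is at γ with total 760 blocks.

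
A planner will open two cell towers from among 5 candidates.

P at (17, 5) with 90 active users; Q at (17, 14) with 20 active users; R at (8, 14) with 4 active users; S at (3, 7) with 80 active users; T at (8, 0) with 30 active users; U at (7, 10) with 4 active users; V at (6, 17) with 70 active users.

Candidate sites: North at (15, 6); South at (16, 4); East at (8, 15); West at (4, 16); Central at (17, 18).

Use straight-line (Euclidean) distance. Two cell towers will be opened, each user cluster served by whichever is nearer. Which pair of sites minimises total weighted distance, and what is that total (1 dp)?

{South, West}, total 1522.3

Evaluate every pair (each demand assigned to the nearer of the two):
  {South, West}: total = 1522.3
  {South, East}: total = 1553.8
  {North, West}: total = 1568.4
  {North, East}: total = 1619.9
  {North, Central}: total = 2369.5
  {South, Central}: total = 2398.8
  {North, South}: total = 2597.0
  {West, Central}: total = 2670.4
  {East, Central}: total = 2677.1
  {East, West}: total = 2747.3
Best pair: {South, West} with total 1522.3.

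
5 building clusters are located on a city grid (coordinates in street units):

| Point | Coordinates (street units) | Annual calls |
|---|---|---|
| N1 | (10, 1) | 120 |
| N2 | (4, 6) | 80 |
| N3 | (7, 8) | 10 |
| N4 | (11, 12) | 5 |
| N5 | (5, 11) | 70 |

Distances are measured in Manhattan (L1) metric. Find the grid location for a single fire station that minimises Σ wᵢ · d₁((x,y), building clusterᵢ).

Manhattan distance separates: Σwᵢ(|x−xᵢ|+|y−yᵢ|) = Σwᵢ|x−xᵢ| + Σwᵢ|y−yᵢ|, so x and y are optimised independently as 1-D weighted medians.
Total weight W = 285; half = 142.5.
x-coordinate, sorted with cumulative weight:
  x=4 (N2, w=80) cum 80
  x=5 (N5, w=70) cum 150  ← median
  x=7 (N3, w=10) cum 160
  x=10 (N1, w=120) cum 280
  x=11 (N4, w=5) cum 285
⇒ x* = 5
y-coordinate, sorted with cumulative weight:
  y=1 (N1, w=120) cum 120
  y=6 (N2, w=80) cum 200  ← median
  y=8 (N3, w=10) cum 210
  y=11 (N5, w=70) cum 280
  y=12 (N4, w=5) cum 285
⇒ y* = 6

(5, 6)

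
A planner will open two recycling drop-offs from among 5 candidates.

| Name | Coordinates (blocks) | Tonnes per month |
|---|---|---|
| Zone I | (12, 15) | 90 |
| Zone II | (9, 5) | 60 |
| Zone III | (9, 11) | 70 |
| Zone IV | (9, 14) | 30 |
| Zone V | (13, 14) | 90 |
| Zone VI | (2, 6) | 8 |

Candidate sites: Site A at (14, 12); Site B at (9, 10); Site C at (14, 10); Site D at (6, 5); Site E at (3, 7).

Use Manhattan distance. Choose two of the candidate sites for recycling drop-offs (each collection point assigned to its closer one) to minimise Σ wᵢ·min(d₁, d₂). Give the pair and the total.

{Site A, Site B}, total 1298

Evaluate every pair (each demand assigned to the nearer of the two):
  {Site A, Site B}: total = 1298
  {Site A, Site D}: total = 1570
  {Site B, Site C}: total = 1658
  {Site A, Site E}: total = 1846
  {Site B, Site D}: total = 1850
  {Site B, Site E}: total = 1946
  {Site C, Site D}: total = 1990
  {Site A, Site C}: total = 2078
  {Site C, Site E}: total = 2266
  {Site D, Site E}: total = 4066
Best pair: {Site A, Site B} with total 1298.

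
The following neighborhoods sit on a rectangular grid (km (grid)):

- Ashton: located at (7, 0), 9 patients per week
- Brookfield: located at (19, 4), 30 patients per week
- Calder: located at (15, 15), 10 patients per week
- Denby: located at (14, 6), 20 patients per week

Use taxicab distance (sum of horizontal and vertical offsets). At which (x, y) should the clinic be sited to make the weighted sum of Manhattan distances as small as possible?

Manhattan distance separates: Σwᵢ(|x−xᵢ|+|y−yᵢ|) = Σwᵢ|x−xᵢ| + Σwᵢ|y−yᵢ|, so x and y are optimised independently as 1-D weighted medians.
Total weight W = 69; half = 34.5.
x-coordinate, sorted with cumulative weight:
  x=7 (Ashton, w=9) cum 9
  x=14 (Denby, w=20) cum 29
  x=15 (Calder, w=10) cum 39  ← median
  x=19 (Brookfield, w=30) cum 69
⇒ x* = 15
y-coordinate, sorted with cumulative weight:
  y=0 (Ashton, w=9) cum 9
  y=4 (Brookfield, w=30) cum 39  ← median
  y=6 (Denby, w=20) cum 59
  y=15 (Calder, w=10) cum 69
⇒ y* = 4

(15, 4)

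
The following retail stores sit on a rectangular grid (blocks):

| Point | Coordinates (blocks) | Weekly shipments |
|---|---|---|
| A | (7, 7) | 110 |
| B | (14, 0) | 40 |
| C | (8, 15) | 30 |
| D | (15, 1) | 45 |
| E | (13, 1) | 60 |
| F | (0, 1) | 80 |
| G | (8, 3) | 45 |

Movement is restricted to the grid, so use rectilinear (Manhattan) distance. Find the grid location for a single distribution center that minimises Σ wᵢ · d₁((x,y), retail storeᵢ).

Manhattan distance separates: Σwᵢ(|x−xᵢ|+|y−yᵢ|) = Σwᵢ|x−xᵢ| + Σwᵢ|y−yᵢ|, so x and y are optimised independently as 1-D weighted medians.
Total weight W = 410; half = 205.
x-coordinate, sorted with cumulative weight:
  x=0 (F, w=80) cum 80
  x=7 (A, w=110) cum 190
  x=8 (C, w=30) cum 220  ← median
  x=8 (G, w=45) cum 265
  x=13 (E, w=60) cum 325
  x=14 (B, w=40) cum 365
  x=15 (D, w=45) cum 410
⇒ x* = 8
y-coordinate, sorted with cumulative weight:
  y=0 (B, w=40) cum 40
  y=1 (D, w=45) cum 85
  y=1 (E, w=60) cum 145
  y=1 (F, w=80) cum 225  ← median
  y=3 (G, w=45) cum 270
  y=7 (A, w=110) cum 380
  y=15 (C, w=30) cum 410
⇒ y* = 1

(8, 1)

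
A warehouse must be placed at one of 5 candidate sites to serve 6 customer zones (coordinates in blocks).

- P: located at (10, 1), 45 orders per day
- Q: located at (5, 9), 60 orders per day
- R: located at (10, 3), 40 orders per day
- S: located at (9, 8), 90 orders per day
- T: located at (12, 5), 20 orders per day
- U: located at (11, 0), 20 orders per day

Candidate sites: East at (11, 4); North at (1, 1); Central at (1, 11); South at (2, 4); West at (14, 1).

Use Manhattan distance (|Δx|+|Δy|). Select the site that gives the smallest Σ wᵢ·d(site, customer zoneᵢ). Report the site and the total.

Total weighted distance at each candidate:
  East (11, 4): total = 1580
  North (1, 1): total = 3435
  Central (1, 11): total = 3645
  South (2, 4): total = 2805
  West (14, 1): total = 2720
Minimum is at East with total 1580 blocks.

East, total 1580 blocks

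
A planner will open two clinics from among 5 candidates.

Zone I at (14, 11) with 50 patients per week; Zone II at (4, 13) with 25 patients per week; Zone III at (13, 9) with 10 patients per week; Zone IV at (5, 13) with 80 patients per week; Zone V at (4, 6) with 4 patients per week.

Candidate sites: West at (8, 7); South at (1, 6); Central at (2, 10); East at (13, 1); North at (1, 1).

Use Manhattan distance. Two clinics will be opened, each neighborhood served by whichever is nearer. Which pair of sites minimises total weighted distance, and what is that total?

{West, Central}, total 1195

Evaluate every pair (each demand assigned to the nearer of the two):
  {West, Central}: total = 1195
  {Central, East}: total = 1259
  {South, Central}: total = 1387
  {Central, North}: total = 1399
  {West, South}: total = 1552
  {West, East}: total = 1560
  {West, North}: total = 1560
  {South, East}: total = 1772
  {South, North}: total = 2192
  {East, North}: total = 2317
Best pair: {West, Central} with total 1195.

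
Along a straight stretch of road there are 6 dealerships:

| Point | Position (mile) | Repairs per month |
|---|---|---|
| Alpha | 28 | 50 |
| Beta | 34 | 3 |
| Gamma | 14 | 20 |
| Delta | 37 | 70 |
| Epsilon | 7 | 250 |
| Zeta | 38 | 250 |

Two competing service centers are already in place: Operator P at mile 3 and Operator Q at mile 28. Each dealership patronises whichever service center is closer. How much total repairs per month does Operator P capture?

The indifferent point is the midpoint (3+28)/2 = 15.5; dealerships left of it (closer to Operator P at 3) go to Operator P, those right go to Operator Q.
  Epsilon at 7 (w=250) → Operator P
  Gamma at 14 (w=20) → Operator P
  Alpha at 28 (w=50) → Operator Q
  Beta at 34 (w=3) → Operator Q
  Delta at 37 (w=70) → Operator Q
  Zeta at 38 (w=250) → Operator Q
Operator P captures 270; Operator Q captures 373.

270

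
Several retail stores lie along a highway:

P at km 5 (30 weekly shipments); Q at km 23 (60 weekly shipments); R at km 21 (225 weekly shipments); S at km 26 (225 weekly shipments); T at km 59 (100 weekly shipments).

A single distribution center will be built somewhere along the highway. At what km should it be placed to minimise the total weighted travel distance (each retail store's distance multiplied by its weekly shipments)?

For a sum of weighted absolute distances on a line, the optimum is the weighted median (not the mean). Total weight W = 640; half-weight = 320.
Sort by position and accumulate weight:
  km 5 (P, w=30) → cum 30
  km 21 (R, w=225) → cum 255
  km 23 (Q, w=60) → cum 315
  km 26 (S, w=225) → cum 540  ≥ 320 → median here
  km 59 (T, w=100) → cum 640
Optimal location: km 26.

x = 26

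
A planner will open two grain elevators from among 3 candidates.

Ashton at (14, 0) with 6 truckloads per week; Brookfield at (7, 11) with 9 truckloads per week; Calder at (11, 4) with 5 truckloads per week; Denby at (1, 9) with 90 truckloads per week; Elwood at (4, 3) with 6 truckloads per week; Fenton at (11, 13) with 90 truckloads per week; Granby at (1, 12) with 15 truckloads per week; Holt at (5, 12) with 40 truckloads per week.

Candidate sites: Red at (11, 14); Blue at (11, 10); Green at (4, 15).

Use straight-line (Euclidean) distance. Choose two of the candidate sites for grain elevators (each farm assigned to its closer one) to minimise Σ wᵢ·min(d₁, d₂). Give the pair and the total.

Evaluate every pair (each demand assigned to the nearer of the two):
  {Red, Green}: total = 1136.8
  {Blue, Green}: total = 1253.0
  {Red, Blue}: total = 1589.6
Best pair: {Red, Green} with total 1136.8.

{Red, Green}, total 1136.8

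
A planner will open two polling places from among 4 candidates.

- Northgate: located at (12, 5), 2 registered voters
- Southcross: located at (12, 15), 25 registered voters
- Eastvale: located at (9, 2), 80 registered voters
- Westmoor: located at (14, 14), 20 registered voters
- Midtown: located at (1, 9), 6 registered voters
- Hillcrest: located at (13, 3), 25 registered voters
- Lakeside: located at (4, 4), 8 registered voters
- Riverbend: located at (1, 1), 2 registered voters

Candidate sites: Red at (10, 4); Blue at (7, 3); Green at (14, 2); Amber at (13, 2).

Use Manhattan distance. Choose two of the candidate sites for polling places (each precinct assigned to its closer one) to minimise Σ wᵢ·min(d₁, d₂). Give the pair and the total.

{Blue, Amber}, total 1003

Evaluate every pair (each demand assigned to the nearer of the two):
  {Blue, Amber}: total = 1003
  {Red, Amber}: total = 1012
  {Red, Green}: total = 1017
  {Blue, Green}: total = 1035
  {Red, Blue}: total = 1071
  {Green, Amber}: total = 1171
Best pair: {Blue, Amber} with total 1003.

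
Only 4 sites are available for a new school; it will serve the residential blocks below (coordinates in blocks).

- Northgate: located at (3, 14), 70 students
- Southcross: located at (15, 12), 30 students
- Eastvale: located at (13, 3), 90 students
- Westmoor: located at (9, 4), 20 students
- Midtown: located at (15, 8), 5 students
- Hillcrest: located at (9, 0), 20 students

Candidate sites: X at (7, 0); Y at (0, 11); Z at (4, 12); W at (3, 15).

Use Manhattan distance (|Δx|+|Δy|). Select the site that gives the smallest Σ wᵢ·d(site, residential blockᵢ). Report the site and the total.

Total weighted distance at each candidate:
  X (7, 0): total = 2910
  Y (0, 11): total = 3600
  Z (4, 12): total = 2835
  W (3, 15): total = 3355
Minimum is at Z with total 2835 blocks.

Z, total 2835 blocks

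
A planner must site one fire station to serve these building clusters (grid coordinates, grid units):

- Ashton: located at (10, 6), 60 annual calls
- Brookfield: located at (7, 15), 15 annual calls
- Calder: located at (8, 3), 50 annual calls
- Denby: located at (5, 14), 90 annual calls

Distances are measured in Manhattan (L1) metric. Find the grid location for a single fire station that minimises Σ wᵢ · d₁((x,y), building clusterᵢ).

Manhattan distance separates: Σwᵢ(|x−xᵢ|+|y−yᵢ|) = Σwᵢ|x−xᵢ| + Σwᵢ|y−yᵢ|, so x and y are optimised independently as 1-D weighted medians.
Total weight W = 215; half = 107.5.
x-coordinate, sorted with cumulative weight:
  x=5 (Denby, w=90) cum 90
  x=7 (Brookfield, w=15) cum 105
  x=8 (Calder, w=50) cum 155  ← median
  x=10 (Ashton, w=60) cum 215
⇒ x* = 8
y-coordinate, sorted with cumulative weight:
  y=3 (Calder, w=50) cum 50
  y=6 (Ashton, w=60) cum 110  ← median
  y=14 (Denby, w=90) cum 200
  y=15 (Brookfield, w=15) cum 215
⇒ y* = 6

(8, 6)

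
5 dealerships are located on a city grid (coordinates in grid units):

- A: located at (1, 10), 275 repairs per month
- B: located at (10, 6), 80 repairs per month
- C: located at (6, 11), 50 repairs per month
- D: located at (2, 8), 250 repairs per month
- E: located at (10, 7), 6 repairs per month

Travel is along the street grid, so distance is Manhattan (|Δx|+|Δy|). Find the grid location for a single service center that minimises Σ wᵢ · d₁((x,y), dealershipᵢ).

(2, 8)

Manhattan distance separates: Σwᵢ(|x−xᵢ|+|y−yᵢ|) = Σwᵢ|x−xᵢ| + Σwᵢ|y−yᵢ|, so x and y are optimised independently as 1-D weighted medians.
Total weight W = 661; half = 330.5.
x-coordinate, sorted with cumulative weight:
  x=1 (A, w=275) cum 275
  x=2 (D, w=250) cum 525  ← median
  x=6 (C, w=50) cum 575
  x=10 (B, w=80) cum 655
  x=10 (E, w=6) cum 661
⇒ x* = 2
y-coordinate, sorted with cumulative weight:
  y=6 (B, w=80) cum 80
  y=7 (E, w=6) cum 86
  y=8 (D, w=250) cum 336  ← median
  y=10 (A, w=275) cum 611
  y=11 (C, w=50) cum 661
⇒ y* = 8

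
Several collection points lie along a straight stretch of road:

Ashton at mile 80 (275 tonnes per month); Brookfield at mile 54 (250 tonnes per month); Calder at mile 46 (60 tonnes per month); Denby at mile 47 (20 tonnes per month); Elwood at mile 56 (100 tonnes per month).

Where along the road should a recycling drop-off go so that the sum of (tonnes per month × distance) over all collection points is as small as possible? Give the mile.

x = 56

For a sum of weighted absolute distances on a line, the optimum is the weighted median (not the mean). Total weight W = 705; half-weight = 352.5.
Sort by position and accumulate weight:
  mile 46 (Calder, w=60) → cum 60
  mile 47 (Denby, w=20) → cum 80
  mile 54 (Brookfield, w=250) → cum 330
  mile 56 (Elwood, w=100) → cum 430  ≥ 352.5 → median here
  mile 80 (Ashton, w=275) → cum 705
Optimal location: mile 56.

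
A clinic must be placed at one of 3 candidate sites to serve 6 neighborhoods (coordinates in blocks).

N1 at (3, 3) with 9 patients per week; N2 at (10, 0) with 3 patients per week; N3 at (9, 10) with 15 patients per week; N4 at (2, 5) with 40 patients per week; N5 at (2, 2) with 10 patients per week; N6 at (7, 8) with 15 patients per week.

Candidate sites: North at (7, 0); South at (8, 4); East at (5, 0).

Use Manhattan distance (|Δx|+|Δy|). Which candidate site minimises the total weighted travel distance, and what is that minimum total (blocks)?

Total weighted distance at each candidate:
  North (7, 0): total = 842
  South (8, 4): total = 612
  East (5, 0): total = 790
Minimum is at South with total 612 blocks.

South, total 612 blocks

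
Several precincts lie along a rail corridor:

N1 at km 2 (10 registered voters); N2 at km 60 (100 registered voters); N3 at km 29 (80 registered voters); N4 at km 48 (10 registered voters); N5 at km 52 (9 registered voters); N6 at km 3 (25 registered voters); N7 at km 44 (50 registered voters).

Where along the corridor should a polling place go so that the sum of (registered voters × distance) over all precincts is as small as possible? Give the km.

For a sum of weighted absolute distances on a line, the optimum is the weighted median (not the mean). Total weight W = 284; half-weight = 142.
Sort by position and accumulate weight:
  km 2 (N1, w=10) → cum 10
  km 3 (N6, w=25) → cum 35
  km 29 (N3, w=80) → cum 115
  km 44 (N7, w=50) → cum 165  ≥ 142 → median here
  km 48 (N4, w=10) → cum 175
  km 52 (N5, w=9) → cum 184
  km 60 (N2, w=100) → cum 284
Optimal location: km 44.

x = 44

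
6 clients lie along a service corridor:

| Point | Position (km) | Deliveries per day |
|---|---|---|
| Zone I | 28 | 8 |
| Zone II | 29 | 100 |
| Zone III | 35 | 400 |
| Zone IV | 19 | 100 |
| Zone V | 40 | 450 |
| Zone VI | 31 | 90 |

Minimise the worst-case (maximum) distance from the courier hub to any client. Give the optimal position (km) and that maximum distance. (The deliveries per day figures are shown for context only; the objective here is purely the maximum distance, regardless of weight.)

The 1-center on a line is the midpoint of the two extreme points: leftmost at 19, rightmost at 40.
Optimal location = (19 + 40)/2 = 29.5; maximum distance = (40 − 19)/2 = 10.5.

location 29.5, max distance 10.5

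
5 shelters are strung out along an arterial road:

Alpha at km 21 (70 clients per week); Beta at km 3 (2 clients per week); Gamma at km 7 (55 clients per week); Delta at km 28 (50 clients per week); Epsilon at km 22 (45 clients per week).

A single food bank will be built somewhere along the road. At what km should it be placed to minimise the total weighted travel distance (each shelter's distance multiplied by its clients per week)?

x = 21

For a sum of weighted absolute distances on a line, the optimum is the weighted median (not the mean). Total weight W = 222; half-weight = 111.
Sort by position and accumulate weight:
  km 3 (Beta, w=2) → cum 2
  km 7 (Gamma, w=55) → cum 57
  km 21 (Alpha, w=70) → cum 127  ≥ 111 → median here
  km 22 (Epsilon, w=45) → cum 172
  km 28 (Delta, w=50) → cum 222
Optimal location: km 21.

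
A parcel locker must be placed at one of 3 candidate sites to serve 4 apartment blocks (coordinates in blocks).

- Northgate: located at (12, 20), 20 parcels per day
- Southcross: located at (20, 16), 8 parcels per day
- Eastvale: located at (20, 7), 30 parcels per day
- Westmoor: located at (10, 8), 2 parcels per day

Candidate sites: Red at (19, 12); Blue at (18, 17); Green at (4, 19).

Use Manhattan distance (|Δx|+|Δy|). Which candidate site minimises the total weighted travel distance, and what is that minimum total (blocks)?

Red, total 546 blocks

Total weighted distance at each candidate:
  Red (19, 12): total = 546
  Blue (18, 17): total = 598
  Green (4, 19): total = 1206
Minimum is at Red with total 546 blocks.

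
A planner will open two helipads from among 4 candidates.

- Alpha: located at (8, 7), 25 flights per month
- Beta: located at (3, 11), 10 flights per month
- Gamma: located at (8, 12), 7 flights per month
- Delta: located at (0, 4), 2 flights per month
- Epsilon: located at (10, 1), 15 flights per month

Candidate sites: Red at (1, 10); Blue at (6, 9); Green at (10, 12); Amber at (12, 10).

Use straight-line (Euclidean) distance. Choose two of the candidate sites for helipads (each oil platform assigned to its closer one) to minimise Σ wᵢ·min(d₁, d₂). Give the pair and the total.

Evaluate every pair (each demand assigned to the nearer of the two):
  {Red, Blue}: total = 264.6
  {Blue, Green}: total = 270.6
  {Blue, Amber}: total = 281.8
  {Red, Amber}: total = 329.1
  {Red, Green}: total = 348.2
  {Green, Amber}: total = 373.6
Best pair: {Red, Blue} with total 264.6.

{Red, Blue}, total 264.6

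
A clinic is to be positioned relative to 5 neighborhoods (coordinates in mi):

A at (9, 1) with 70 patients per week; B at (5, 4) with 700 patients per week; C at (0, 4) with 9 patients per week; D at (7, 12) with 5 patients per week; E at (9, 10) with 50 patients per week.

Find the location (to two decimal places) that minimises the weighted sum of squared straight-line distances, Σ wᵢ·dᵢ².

The minimiser of Σwᵢ‖p−pᵢ‖² is the weighted centroid p* = (Σwᵢpᵢ)/(Σwᵢ).
Σwᵢ = 834.
Σwᵢxᵢ = 70·9 + 700·5 + 9·0 + 5·7 + 50·9 = 4615.
Σwᵢyᵢ = 70·1 + 700·4 + 9·4 + 5·12 + 50·10 = 3466.
x* = 4615/834 = 5.53, y* = 3466/834 = 4.16.

(5.53, 4.16)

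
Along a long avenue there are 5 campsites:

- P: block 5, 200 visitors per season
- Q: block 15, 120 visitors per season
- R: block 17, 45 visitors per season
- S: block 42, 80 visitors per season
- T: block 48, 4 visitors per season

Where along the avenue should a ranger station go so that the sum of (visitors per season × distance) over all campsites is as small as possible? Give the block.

For a sum of weighted absolute distances on a line, the optimum is the weighted median (not the mean). Total weight W = 449; half-weight = 224.5.
Sort by position and accumulate weight:
  block 5 (P, w=200) → cum 200
  block 15 (Q, w=120) → cum 320  ≥ 224.5 → median here
  block 17 (R, w=45) → cum 365
  block 42 (S, w=80) → cum 445
  block 48 (T, w=4) → cum 449
Optimal location: block 15.

x = 15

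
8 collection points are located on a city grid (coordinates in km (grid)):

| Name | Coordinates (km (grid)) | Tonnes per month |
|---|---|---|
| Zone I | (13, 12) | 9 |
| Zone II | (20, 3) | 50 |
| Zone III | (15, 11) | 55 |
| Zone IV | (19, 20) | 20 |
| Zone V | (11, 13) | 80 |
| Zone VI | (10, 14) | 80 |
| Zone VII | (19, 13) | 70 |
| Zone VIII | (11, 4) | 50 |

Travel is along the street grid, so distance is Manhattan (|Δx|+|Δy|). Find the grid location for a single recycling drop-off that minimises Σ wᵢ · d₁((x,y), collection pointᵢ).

(11, 13)

Manhattan distance separates: Σwᵢ(|x−xᵢ|+|y−yᵢ|) = Σwᵢ|x−xᵢ| + Σwᵢ|y−yᵢ|, so x and y are optimised independently as 1-D weighted medians.
Total weight W = 414; half = 207.
x-coordinate, sorted with cumulative weight:
  x=10 (Zone VI, w=80) cum 80
  x=11 (Zone V, w=80) cum 160
  x=11 (Zone VIII, w=50) cum 210  ← median
  x=13 (Zone I, w=9) cum 219
  x=15 (Zone III, w=55) cum 274
  x=19 (Zone IV, w=20) cum 294
  x=19 (Zone VII, w=70) cum 364
  x=20 (Zone II, w=50) cum 414
⇒ x* = 11
y-coordinate, sorted with cumulative weight:
  y=3 (Zone II, w=50) cum 50
  y=4 (Zone VIII, w=50) cum 100
  y=11 (Zone III, w=55) cum 155
  y=12 (Zone I, w=9) cum 164
  y=13 (Zone V, w=80) cum 244  ← median
  y=13 (Zone VII, w=70) cum 314
  y=14 (Zone VI, w=80) cum 394
  y=20 (Zone IV, w=20) cum 414
⇒ y* = 13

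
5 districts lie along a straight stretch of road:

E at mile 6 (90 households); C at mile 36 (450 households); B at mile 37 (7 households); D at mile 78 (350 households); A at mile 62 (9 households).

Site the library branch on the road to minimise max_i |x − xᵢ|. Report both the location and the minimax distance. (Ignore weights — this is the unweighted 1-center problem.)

location 42, max distance 36

The 1-center on a line is the midpoint of the two extreme points: leftmost at 6, rightmost at 78.
Optimal location = (6 + 78)/2 = 42; maximum distance = (78 − 6)/2 = 36.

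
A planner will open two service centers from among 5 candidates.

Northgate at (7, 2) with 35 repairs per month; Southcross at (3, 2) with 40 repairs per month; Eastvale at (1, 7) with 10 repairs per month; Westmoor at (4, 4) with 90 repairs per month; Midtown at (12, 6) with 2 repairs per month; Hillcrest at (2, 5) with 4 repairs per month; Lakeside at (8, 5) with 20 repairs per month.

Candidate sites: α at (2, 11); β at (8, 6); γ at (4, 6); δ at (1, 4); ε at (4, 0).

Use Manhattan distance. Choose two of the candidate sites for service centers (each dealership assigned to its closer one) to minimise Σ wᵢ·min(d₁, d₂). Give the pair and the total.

{β, γ}, total 635

Evaluate every pair (each demand assigned to the nearer of the two):
  {β, γ}: total = 635
  {γ, ε}: total = 643
  {β, δ}: total = 671
  {γ, δ}: total = 739
  {δ, ε}: total = 789
  {β, ε}: total = 791
  {α, γ}: total = 793
  {α, δ}: total = 934
  {α, ε}: total = 937
  {α, β}: total = 1177
Best pair: {β, γ} with total 635.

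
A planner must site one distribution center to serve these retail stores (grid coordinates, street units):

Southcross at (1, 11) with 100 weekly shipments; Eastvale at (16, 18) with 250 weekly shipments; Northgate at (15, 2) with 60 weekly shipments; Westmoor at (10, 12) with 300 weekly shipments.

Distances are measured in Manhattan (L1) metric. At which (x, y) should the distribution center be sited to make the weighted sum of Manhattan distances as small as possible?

Manhattan distance separates: Σwᵢ(|x−xᵢ|+|y−yᵢ|) = Σwᵢ|x−xᵢ| + Σwᵢ|y−yᵢ|, so x and y are optimised independently as 1-D weighted medians.
Total weight W = 710; half = 355.
x-coordinate, sorted with cumulative weight:
  x=1 (Southcross, w=100) cum 100
  x=10 (Westmoor, w=300) cum 400  ← median
  x=15 (Northgate, w=60) cum 460
  x=16 (Eastvale, w=250) cum 710
⇒ x* = 10
y-coordinate, sorted with cumulative weight:
  y=2 (Northgate, w=60) cum 60
  y=11 (Southcross, w=100) cum 160
  y=12 (Westmoor, w=300) cum 460  ← median
  y=18 (Eastvale, w=250) cum 710
⇒ y* = 12

(10, 12)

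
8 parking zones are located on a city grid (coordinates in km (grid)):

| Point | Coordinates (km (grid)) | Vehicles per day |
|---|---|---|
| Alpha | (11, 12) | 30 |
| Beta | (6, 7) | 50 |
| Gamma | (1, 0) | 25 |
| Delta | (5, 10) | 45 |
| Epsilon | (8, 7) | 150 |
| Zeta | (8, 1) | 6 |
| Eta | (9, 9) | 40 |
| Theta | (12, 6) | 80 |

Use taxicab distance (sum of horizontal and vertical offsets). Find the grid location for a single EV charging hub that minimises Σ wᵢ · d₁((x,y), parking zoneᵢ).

Manhattan distance separates: Σwᵢ(|x−xᵢ|+|y−yᵢ|) = Σwᵢ|x−xᵢ| + Σwᵢ|y−yᵢ|, so x and y are optimised independently as 1-D weighted medians.
Total weight W = 426; half = 213.
x-coordinate, sorted with cumulative weight:
  x=1 (Gamma, w=25) cum 25
  x=5 (Delta, w=45) cum 70
  x=6 (Beta, w=50) cum 120
  x=8 (Epsilon, w=150) cum 270  ← median
  x=8 (Zeta, w=6) cum 276
  x=9 (Eta, w=40) cum 316
  x=11 (Alpha, w=30) cum 346
  x=12 (Theta, w=80) cum 426
⇒ x* = 8
y-coordinate, sorted with cumulative weight:
  y=0 (Gamma, w=25) cum 25
  y=1 (Zeta, w=6) cum 31
  y=6 (Theta, w=80) cum 111
  y=7 (Beta, w=50) cum 161
  y=7 (Epsilon, w=150) cum 311  ← median
  y=9 (Eta, w=40) cum 351
  y=10 (Delta, w=45) cum 396
  y=12 (Alpha, w=30) cum 426
⇒ y* = 7

(8, 7)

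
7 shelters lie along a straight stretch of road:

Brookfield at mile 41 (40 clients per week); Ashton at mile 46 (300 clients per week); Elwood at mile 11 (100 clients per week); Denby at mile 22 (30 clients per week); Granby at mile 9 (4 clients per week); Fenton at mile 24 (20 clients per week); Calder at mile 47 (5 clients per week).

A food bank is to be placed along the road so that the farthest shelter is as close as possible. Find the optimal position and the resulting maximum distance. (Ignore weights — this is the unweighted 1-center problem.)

The 1-center on a line is the midpoint of the two extreme points: leftmost at 9, rightmost at 47.
Optimal location = (9 + 47)/2 = 28; maximum distance = (47 − 9)/2 = 19.

location 28, max distance 19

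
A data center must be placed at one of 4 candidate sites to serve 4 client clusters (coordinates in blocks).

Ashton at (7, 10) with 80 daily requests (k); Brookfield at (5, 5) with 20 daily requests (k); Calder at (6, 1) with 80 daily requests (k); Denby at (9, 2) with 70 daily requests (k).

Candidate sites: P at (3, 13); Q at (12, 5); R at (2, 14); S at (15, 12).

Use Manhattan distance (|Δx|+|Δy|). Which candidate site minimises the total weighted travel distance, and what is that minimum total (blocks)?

Q, total 2160 blocks

Total weighted distance at each candidate:
  P (3, 13): total = 3150
  Q (12, 5): total = 2160
  R (2, 14): total = 3650
  S (15, 12): total = 3860
Minimum is at Q with total 2160 blocks.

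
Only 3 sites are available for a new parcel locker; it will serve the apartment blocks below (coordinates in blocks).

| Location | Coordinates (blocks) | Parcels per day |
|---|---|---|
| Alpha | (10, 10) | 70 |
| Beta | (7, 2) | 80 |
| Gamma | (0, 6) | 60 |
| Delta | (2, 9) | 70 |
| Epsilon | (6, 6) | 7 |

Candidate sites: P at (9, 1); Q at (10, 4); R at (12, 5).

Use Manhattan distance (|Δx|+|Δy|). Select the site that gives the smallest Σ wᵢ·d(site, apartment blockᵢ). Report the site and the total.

Total weighted distance at each candidate:
  P (9, 1): total = 2886
  Q (10, 4): total = 2492
  R (12, 5): total = 2939
Minimum is at Q with total 2492 blocks.

Q, total 2492 blocks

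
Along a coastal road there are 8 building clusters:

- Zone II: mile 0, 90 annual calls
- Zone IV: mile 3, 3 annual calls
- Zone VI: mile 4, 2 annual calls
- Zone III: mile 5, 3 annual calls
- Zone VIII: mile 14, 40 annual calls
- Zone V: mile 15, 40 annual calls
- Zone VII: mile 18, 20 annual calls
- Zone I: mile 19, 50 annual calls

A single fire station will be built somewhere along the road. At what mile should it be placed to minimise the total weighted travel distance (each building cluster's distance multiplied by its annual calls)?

For a sum of weighted absolute distances on a line, the optimum is the weighted median (not the mean). Total weight W = 248; half-weight = 124.
Sort by position and accumulate weight:
  mile 0 (Zone II, w=90) → cum 90
  mile 3 (Zone IV, w=3) → cum 93
  mile 4 (Zone VI, w=2) → cum 95
  mile 5 (Zone III, w=3) → cum 98
  mile 14 (Zone VIII, w=40) → cum 138  ≥ 124 → median here
  mile 15 (Zone V, w=40) → cum 178
  mile 18 (Zone VII, w=20) → cum 198
  mile 19 (Zone I, w=50) → cum 248
Optimal location: mile 14.

x = 14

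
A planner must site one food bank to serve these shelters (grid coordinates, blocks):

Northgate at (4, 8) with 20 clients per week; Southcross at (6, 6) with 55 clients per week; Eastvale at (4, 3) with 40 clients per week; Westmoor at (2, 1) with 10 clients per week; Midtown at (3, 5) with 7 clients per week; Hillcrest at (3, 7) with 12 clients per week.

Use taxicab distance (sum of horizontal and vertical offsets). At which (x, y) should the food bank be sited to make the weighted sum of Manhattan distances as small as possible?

(4, 6)

Manhattan distance separates: Σwᵢ(|x−xᵢ|+|y−yᵢ|) = Σwᵢ|x−xᵢ| + Σwᵢ|y−yᵢ|, so x and y are optimised independently as 1-D weighted medians.
Total weight W = 144; half = 72.
x-coordinate, sorted with cumulative weight:
  x=2 (Westmoor, w=10) cum 10
  x=3 (Midtown, w=7) cum 17
  x=3 (Hillcrest, w=12) cum 29
  x=4 (Northgate, w=20) cum 49
  x=4 (Eastvale, w=40) cum 89  ← median
  x=6 (Southcross, w=55) cum 144
⇒ x* = 4
y-coordinate, sorted with cumulative weight:
  y=1 (Westmoor, w=10) cum 10
  y=3 (Eastvale, w=40) cum 50
  y=5 (Midtown, w=7) cum 57
  y=6 (Southcross, w=55) cum 112  ← median
  y=7 (Hillcrest, w=12) cum 124
  y=8 (Northgate, w=20) cum 144
⇒ y* = 6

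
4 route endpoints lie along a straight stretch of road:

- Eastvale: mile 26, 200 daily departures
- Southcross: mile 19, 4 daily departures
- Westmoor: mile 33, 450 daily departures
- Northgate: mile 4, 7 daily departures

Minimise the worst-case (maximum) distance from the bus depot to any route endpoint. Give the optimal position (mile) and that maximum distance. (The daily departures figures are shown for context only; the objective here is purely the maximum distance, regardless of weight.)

The 1-center on a line is the midpoint of the two extreme points: leftmost at 4, rightmost at 33.
Optimal location = (4 + 33)/2 = 18.5; maximum distance = (33 − 4)/2 = 14.5.

location 18.5, max distance 14.5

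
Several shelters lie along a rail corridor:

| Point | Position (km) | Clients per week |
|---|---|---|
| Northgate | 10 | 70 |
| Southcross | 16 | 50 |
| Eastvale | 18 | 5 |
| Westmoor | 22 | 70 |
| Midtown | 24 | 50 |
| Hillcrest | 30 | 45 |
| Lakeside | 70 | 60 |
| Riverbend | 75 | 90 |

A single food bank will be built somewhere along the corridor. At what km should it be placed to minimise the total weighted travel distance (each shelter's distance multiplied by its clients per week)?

For a sum of weighted absolute distances on a line, the optimum is the weighted median (not the mean). Total weight W = 440; half-weight = 220.
Sort by position and accumulate weight:
  km 10 (Northgate, w=70) → cum 70
  km 16 (Southcross, w=50) → cum 120
  km 18 (Eastvale, w=5) → cum 125
  km 22 (Westmoor, w=70) → cum 195
  km 24 (Midtown, w=50) → cum 245  ≥ 220 → median here
  km 30 (Hillcrest, w=45) → cum 290
  km 70 (Lakeside, w=60) → cum 350
  km 75 (Riverbend, w=90) → cum 440
Optimal location: km 24.

x = 24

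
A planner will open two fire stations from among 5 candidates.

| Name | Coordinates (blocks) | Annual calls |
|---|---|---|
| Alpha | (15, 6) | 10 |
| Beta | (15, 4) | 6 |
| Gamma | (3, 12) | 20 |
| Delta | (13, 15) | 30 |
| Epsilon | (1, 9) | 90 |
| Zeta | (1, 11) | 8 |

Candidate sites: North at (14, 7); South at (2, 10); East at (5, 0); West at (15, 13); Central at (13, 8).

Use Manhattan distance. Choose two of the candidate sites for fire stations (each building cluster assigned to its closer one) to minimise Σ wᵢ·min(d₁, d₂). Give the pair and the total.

Evaluate every pair (each demand assigned to the nearer of the two):
  {South, West}: total = 500
  {South, Central}: total = 542
  {North, South}: total = 570
  {South, East}: total = 980
  {West, Central}: total = 1746
  {East, West}: total = 1794
  {North, Central}: total = 1824
  {East, Central}: total = 1856
  {North, East}: total = 1884
  {North, West}: total = 1902
Best pair: {South, West} with total 500.

{South, West}, total 500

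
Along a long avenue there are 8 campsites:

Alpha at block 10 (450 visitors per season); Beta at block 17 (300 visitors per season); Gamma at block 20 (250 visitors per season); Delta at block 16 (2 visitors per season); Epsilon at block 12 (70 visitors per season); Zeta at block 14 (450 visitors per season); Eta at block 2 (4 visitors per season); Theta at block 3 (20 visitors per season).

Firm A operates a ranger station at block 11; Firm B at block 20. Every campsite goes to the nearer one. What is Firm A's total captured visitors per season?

994

The indifferent point is the midpoint (11+20)/2 = 15.5; campsites left of it (closer to Firm A at 11) go to Firm A, those right go to Firm B.
  Eta at 2 (w=4) → Firm A
  Theta at 3 (w=20) → Firm A
  Alpha at 10 (w=450) → Firm A
  Epsilon at 12 (w=70) → Firm A
  Zeta at 14 (w=450) → Firm A
  Delta at 16 (w=2) → Firm B
  Beta at 17 (w=300) → Firm B
  Gamma at 20 (w=250) → Firm B
Firm A captures 994; Firm B captures 552.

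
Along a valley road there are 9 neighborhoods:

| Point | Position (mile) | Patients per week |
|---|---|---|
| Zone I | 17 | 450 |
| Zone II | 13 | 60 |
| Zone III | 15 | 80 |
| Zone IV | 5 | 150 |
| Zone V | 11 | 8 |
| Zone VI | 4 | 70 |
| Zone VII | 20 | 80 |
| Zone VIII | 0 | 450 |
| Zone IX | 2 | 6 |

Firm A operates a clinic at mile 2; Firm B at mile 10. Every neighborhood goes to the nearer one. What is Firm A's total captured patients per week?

676

The indifferent point is the midpoint (2+10)/2 = 6; neighborhoods left of it (closer to Firm A at 2) go to Firm A, those right go to Firm B.
  Zone VIII at 0 (w=450) → Firm A
  Zone IX at 2 (w=6) → Firm A
  Zone VI at 4 (w=70) → Firm A
  Zone IV at 5 (w=150) → Firm A
  Zone V at 11 (w=8) → Firm B
  Zone II at 13 (w=60) → Firm B
  Zone III at 15 (w=80) → Firm B
  Zone I at 17 (w=450) → Firm B
  Zone VII at 20 (w=80) → Firm B
Firm A captures 676; Firm B captures 678.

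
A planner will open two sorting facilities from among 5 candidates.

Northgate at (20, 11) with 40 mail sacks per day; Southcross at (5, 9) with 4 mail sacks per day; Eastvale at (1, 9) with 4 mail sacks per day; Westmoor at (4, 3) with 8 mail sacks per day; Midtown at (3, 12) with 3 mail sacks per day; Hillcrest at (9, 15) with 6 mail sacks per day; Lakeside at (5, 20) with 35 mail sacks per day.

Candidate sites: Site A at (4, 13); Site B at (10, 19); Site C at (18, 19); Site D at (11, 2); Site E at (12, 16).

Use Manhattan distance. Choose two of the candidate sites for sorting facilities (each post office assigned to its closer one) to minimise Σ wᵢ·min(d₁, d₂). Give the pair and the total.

Evaluate every pair (each demand assigned to the nearer of the two):
  {Site A, Site C}: total = 856
  {Site A, Site E}: total = 958
  {Site B, Site C}: total = 994
  {Site B, Site E}: total = 1089
  {Site A, Site B}: total = 1094
  {Site C, Site E}: total = 1144
  {Site D, Site E}: total = 1152
  {Site A, Site D}: total = 1160
  {Site B, Site D}: total = 1186
  {Site C, Site D}: total = 1206
Best pair: {Site A, Site C} with total 856.

{Site A, Site C}, total 856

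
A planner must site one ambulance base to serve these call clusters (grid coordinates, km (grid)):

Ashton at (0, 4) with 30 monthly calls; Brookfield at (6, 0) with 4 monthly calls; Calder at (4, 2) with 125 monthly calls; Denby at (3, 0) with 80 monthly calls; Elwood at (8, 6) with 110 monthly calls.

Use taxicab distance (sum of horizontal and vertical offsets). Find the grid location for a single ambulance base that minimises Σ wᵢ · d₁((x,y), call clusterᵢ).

Manhattan distance separates: Σwᵢ(|x−xᵢ|+|y−yᵢ|) = Σwᵢ|x−xᵢ| + Σwᵢ|y−yᵢ|, so x and y are optimised independently as 1-D weighted medians.
Total weight W = 349; half = 174.5.
x-coordinate, sorted with cumulative weight:
  x=0 (Ashton, w=30) cum 30
  x=3 (Denby, w=80) cum 110
  x=4 (Calder, w=125) cum 235  ← median
  x=6 (Brookfield, w=4) cum 239
  x=8 (Elwood, w=110) cum 349
⇒ x* = 4
y-coordinate, sorted with cumulative weight:
  y=0 (Brookfield, w=4) cum 4
  y=0 (Denby, w=80) cum 84
  y=2 (Calder, w=125) cum 209  ← median
  y=4 (Ashton, w=30) cum 239
  y=6 (Elwood, w=110) cum 349
⇒ y* = 2

(4, 2)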